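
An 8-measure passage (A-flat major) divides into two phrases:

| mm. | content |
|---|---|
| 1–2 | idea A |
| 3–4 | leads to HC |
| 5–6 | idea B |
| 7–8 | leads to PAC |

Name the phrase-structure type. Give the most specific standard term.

Phrase 1 ends with a half cadence (weaker) and phrase 2 with a perfect authentic cadence (stronger): antecedent + consequent = a period.
The two phrases open with different material (A / B), so the period is contrasting.

contrasting period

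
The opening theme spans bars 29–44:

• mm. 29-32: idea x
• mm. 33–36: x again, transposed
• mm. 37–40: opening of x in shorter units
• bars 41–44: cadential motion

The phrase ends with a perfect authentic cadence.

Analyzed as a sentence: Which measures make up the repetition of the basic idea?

The presentation of a sentence is the basic idea (mm. 29-32) plus its repetition (bars 33-36); the repetition of the basic idea is therefore mm. 33–36.

measures 33–36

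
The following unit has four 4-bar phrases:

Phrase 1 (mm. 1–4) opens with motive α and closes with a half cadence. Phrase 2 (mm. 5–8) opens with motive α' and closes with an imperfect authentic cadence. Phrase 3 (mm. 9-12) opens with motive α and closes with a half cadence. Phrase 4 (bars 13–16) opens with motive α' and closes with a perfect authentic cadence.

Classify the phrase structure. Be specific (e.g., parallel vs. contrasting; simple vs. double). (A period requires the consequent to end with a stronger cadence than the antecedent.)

Four phrases in two halves: the first half (measures 1–8) ends with an imperfect authentic cadence, the second (mm. 9-16) with a perfect authentic cadence — a large antecedent–consequent pair, i.e. a double period.
Phrase 3 begins with the same material as phrase 1, making it parallel.

parallel double period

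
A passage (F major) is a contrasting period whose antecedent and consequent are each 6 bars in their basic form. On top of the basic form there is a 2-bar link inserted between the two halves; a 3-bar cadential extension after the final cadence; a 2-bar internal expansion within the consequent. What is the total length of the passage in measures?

19 measures

Basic contrasting period: 6 + 6 = 12 bars.
12 (basic form) + 2 (link) + 3 (cadential extension) + 2 (internal expansion) = 19.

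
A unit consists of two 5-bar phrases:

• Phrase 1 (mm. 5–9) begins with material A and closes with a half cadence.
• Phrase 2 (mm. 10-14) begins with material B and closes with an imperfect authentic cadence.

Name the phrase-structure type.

contrasting period

Phrase 1 ends with a half cadence (weaker) and phrase 2 with an imperfect authentic cadence (stronger): antecedent + consequent = a period.
The two phrases open with different material (A / B), so the period is contrasting.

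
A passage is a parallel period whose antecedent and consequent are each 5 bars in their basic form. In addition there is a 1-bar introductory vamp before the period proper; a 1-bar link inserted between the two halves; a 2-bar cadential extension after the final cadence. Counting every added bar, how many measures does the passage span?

14 measures

Basic parallel period: 5 + 5 = 10 bars.
10 (basic form) + 1 (introduction) + 1 (link) + 2 (cadential extension) = 14.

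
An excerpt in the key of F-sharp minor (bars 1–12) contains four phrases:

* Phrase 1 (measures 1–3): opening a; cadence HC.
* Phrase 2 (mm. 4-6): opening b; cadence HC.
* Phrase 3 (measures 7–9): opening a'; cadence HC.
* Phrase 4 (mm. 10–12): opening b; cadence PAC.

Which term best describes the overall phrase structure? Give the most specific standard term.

parallel double period

Four phrases in two halves: the first half (mm. 1-6) ends with a half cadence, the second (mm. 7–12) with a perfect authentic cadence — a large antecedent–consequent pair, i.e. a double period.
Phrase 3 begins with the same material as phrase 1, making it parallel.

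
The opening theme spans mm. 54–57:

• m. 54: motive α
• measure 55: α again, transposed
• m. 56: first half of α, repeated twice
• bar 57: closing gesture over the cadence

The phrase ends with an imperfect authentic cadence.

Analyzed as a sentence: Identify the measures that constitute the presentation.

The presentation of a sentence is the basic idea (m. 54) plus its repetition (bar 55); the presentation is therefore measures 54–55.

measures 54–55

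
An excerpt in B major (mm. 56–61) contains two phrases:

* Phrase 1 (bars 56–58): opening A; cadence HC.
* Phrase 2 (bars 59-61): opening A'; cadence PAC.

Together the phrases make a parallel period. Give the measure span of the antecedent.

measures 56–58

The phrase ending with the weaker cadence (half cadence) is the antecedent; the one ending more conclusively (perfect authentic cadence) is the consequent. The antecedent is measures 56–58.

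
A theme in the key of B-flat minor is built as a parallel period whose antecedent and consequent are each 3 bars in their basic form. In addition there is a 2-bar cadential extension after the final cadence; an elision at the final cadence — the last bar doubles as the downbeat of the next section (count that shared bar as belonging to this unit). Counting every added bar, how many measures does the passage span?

8 measures

Basic parallel period: 3 + 3 = 6 bars.
6 (basic form) + 2 (cadential extension) = 8.
The elision shares a bar with the next section but does not change this unit's count.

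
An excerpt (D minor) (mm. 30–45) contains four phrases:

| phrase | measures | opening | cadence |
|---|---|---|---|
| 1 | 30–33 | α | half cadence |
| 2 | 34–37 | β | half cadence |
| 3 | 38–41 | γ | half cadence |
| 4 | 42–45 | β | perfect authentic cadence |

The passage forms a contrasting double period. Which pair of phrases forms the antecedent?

In a double period the first pair of phrases (ending half cadence) is the large antecedent and the second pair (ending perfect authentic cadence) is the large consequent; the antecedent is phrases 1 and 2.

phrases 1 and 2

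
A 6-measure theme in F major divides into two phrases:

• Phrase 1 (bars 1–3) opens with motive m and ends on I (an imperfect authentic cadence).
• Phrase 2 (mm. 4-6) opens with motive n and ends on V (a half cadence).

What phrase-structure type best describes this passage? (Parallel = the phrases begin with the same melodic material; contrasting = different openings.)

The second phrase closes with a half cadence, which is not stronger than the first phrase's imperfect authentic cadence; without a weak→strong cadential pair there is no antecedent–consequent relationship, so this is a phrase group rather than a period.

phrase group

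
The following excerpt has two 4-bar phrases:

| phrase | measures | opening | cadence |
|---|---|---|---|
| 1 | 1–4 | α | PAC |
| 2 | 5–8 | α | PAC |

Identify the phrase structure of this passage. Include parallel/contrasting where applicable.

Both phrases have the same opening (α) and the same cadence (perfect authentic cadence): the second is a restatement, not a consequent, so this is a repeated phrase rather than a period.

repeated phrase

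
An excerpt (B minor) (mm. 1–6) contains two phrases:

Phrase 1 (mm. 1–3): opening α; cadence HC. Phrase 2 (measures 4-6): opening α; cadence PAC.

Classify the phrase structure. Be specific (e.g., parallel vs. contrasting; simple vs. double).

parallel period

Phrase 1 ends with a half cadence (weaker) and phrase 2 with a perfect authentic cadence (stronger): antecedent + consequent = a period.
The two phrases open with the same material (α / α), so the period is parallel.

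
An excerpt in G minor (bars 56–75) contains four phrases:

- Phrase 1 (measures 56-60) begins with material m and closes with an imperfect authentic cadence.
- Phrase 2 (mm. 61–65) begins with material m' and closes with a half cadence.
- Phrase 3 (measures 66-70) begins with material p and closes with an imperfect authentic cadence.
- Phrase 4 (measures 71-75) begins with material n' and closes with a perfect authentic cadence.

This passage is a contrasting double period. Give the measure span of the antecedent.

measures 56–65

In a double period the four phrases pair into a large antecedent (phrases 1–2, ending half cadence) and a large consequent (phrases 3–4, ending perfect authentic cadence). The antecedent spans mm. 56–65.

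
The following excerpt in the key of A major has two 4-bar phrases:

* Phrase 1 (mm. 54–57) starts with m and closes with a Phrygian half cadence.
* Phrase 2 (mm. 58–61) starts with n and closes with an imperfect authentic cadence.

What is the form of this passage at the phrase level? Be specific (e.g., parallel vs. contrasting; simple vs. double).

Phrase 1 ends with a Phrygian half cadence (weaker) and phrase 2 with an imperfect authentic cadence (stronger): antecedent + consequent = a period.
The two phrases open with different material (m / n), so the period is contrasting.

contrasting period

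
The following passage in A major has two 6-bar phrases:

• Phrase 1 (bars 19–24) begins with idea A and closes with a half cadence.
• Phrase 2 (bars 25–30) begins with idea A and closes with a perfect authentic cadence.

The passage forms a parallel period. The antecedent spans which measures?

measures 19–24

The antecedent is the phrase ending with the weaker cadence (half cadence, phrase 1) and the consequent the one ending more conclusively (perfect authentic cadence, phrase 2); the antecedent is bars 19–24.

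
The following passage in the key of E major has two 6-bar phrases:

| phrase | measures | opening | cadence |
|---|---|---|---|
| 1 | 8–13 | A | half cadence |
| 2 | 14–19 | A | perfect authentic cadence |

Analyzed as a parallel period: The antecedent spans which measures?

measures 8–13

The antecedent is the phrase ending with the weaker cadence (half cadence, phrase 1) and the consequent the one ending more conclusively (perfect authentic cadence, phrase 2); the antecedent is mm. 8-13.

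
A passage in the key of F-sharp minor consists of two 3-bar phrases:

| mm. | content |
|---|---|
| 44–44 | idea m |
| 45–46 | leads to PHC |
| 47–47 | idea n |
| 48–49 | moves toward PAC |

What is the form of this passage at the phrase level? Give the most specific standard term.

contrasting period

Phrase 1 ends with a Phrygian half cadence (weaker) and phrase 2 with a perfect authentic cadence (stronger): antecedent + consequent = a period.
The two phrases open with different material (m / n), so the period is contrasting.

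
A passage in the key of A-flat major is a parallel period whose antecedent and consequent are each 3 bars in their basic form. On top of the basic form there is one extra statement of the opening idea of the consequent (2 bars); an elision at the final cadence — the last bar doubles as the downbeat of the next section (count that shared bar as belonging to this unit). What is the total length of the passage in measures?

8 measures

Basic parallel period: 3 + 3 = 6 bars.
6 (basic form) + 2 (extra statement) = 8.
The elision shares a bar with the next section but does not change this unit's count.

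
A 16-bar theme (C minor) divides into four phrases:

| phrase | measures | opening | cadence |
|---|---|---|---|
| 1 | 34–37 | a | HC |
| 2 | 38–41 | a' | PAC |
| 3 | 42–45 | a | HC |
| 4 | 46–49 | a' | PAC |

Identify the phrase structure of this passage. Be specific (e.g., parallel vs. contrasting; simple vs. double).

repeated period

The cadence pattern HC–PAC–HC–PAC is weak–strong twice, and phrases 3–4 restate phrases 1–2: a period heard twice, not a double period (which would end weakly at phrase 2).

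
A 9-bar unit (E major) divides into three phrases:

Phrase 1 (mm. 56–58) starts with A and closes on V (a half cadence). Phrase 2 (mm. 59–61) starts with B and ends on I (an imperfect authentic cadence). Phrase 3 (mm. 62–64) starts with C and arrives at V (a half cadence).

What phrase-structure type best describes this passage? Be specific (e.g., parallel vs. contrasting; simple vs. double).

The final phrase closes with a half cadence, which is not stronger than the preceding imperfect authentic cadence; the 3 phrases lack an overall antecedent–consequent design and so form a phrase group.

phrase group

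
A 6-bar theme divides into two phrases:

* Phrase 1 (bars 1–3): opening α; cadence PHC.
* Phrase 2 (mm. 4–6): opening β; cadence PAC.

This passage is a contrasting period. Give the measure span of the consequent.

measures 4–6

The antecedent is the phrase ending with the weaker cadence (Phrygian half cadence, phrase 1) and the consequent the one ending more conclusively (perfect authentic cadence, phrase 2); the consequent is measures 4-6.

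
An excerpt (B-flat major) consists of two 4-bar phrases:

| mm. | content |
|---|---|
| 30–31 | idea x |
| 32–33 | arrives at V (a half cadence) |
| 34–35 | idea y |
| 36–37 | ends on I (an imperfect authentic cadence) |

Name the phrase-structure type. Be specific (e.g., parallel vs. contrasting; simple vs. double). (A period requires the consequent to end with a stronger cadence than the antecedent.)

contrasting period

Phrase 1 ends with a half cadence (weaker) and phrase 2 with an imperfect authentic cadence (stronger): antecedent + consequent = a period.
The two phrases open with different material (x / y), so the period is contrasting.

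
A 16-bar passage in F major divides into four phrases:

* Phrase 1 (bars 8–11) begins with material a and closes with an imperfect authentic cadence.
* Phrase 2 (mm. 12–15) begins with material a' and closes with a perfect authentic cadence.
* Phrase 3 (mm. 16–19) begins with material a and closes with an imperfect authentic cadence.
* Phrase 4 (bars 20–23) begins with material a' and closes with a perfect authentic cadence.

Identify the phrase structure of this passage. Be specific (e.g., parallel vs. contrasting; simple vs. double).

The cadence pattern IAC–PAC–IAC–PAC is weak–strong twice, and phrases 3–4 restate phrases 1–2: a period heard twice, not a double period (which would end weakly at phrase 2).

repeated period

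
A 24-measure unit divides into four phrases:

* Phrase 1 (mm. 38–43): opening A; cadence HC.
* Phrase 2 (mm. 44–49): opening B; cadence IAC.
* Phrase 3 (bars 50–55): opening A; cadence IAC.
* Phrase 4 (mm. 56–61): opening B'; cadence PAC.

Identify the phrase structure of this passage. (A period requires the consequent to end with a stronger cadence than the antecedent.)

Four phrases in two halves: the first half (mm. 38–49) ends with an imperfect authentic cadence, the second (measures 50–61) with a perfect authentic cadence — a large antecedent–consequent pair, i.e. a double period.
Phrase 3 begins with the same material as phrase 1, making it parallel.

parallel double period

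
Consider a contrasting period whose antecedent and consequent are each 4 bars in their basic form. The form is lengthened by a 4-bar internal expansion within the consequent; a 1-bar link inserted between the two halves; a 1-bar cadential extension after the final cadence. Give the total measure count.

14 measures

Basic contrasting period: 4 + 4 = 8 bars.
8 (basic form) + 4 (internal expansion) + 1 (link) + 1 (cadential extension) = 14.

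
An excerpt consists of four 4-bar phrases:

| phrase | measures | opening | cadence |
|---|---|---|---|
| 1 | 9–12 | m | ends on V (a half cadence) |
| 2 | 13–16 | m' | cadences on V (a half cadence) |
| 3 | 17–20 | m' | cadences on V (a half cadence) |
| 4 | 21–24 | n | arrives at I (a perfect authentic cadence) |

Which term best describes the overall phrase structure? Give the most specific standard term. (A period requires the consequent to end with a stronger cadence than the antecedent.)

parallel double period

Four phrases in two halves: the first half (mm. 9–16) ends with a half cadence, the second (measures 17–24) with a perfect authentic cadence — a large antecedent–consequent pair, i.e. a double period.
Phrase 3 begins with the same material as phrase 1, making it parallel.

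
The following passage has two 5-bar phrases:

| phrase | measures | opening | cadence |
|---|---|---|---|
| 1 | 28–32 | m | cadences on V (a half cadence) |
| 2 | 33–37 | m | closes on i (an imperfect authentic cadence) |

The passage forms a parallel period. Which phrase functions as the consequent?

The phrase ending with the weaker cadence (half cadence) is the antecedent; the one ending more conclusively (imperfect authentic cadence) is the consequent. The consequent is phrase 2.

phrase 2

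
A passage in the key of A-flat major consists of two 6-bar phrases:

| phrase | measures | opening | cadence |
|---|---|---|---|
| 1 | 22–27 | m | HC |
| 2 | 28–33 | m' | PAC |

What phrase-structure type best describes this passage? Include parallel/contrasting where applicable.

Phrase 1 ends with a half cadence (weaker) and phrase 2 with a perfect authentic cadence (stronger): antecedent + consequent = a period.
The two phrases open with the same material (m / m'), so the period is parallel.

parallel period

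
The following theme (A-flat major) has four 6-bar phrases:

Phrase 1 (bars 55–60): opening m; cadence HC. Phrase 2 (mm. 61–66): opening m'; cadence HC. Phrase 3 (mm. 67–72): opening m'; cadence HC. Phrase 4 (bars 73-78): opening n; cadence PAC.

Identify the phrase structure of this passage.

parallel double period

Four phrases in two halves: the first half (measures 55-66) ends with a half cadence, the second (mm. 67–78) with a perfect authentic cadence — a large antecedent–consequent pair, i.e. a double period.
Phrase 3 begins with the same material as phrase 1, making it parallel.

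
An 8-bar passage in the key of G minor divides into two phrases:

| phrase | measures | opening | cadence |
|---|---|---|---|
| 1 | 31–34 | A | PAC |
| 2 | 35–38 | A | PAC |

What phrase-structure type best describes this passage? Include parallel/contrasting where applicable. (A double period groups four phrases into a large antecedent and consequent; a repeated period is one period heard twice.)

Both phrases have the same opening (A) and the same cadence (perfect authentic cadence): the second is a restatement, not a consequent, so this is a repeated phrase rather than a period.

repeated phrase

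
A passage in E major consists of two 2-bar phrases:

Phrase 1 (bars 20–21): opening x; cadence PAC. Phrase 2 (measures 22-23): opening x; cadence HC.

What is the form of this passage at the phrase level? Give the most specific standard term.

The second phrase closes with a half cadence, which is not stronger than the first phrase's perfect authentic cadence; without a weak→strong cadential pair there is no antecedent–consequent relationship, so this is a phrase group rather than a period.

phrase group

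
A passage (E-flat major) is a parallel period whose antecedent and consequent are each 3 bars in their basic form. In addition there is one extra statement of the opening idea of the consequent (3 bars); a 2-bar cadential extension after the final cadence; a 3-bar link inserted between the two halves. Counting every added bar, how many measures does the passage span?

14 measures

Basic parallel period: 3 + 3 = 6 bars.
6 (basic form) + 3 (extra statement) + 2 (cadential extension) + 3 (link) = 14.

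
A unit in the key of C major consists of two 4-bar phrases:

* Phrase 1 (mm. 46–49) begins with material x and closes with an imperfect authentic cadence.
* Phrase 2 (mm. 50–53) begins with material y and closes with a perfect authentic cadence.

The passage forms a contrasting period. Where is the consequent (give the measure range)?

measures 50–53

The antecedent is the phrase ending with the weaker cadence (imperfect authentic cadence, phrase 1) and the consequent the one ending more conclusively (perfect authentic cadence, phrase 2); the consequent is mm. 50–53.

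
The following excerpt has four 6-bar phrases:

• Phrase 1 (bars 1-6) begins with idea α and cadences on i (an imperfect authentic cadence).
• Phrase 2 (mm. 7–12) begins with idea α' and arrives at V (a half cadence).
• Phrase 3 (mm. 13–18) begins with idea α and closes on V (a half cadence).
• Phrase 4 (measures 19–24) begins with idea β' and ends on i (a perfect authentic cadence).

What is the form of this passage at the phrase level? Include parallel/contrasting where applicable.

Four phrases in two halves: the first half (measures 1-12) ends with a half cadence, the second (measures 13–24) with a perfect authentic cadence — a large antecedent–consequent pair, i.e. a double period.
Phrase 3 begins with the same material as phrase 1, making it parallel.

parallel double period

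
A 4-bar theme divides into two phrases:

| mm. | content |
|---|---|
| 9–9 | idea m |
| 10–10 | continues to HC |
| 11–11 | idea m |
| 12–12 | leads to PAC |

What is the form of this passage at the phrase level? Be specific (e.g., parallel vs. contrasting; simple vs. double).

Phrase 1 ends with a half cadence (weaker) and phrase 2 with a perfect authentic cadence (stronger): antecedent + consequent = a period.
The two phrases open with the same material (m / m), so the period is parallel.

parallel period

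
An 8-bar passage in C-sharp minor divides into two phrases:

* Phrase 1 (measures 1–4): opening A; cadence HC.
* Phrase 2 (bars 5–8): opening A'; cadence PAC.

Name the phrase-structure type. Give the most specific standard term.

Phrase 1 ends with a half cadence (weaker) and phrase 2 with a perfect authentic cadence (stronger): antecedent + consequent = a period.
The two phrases open with the same material (A / A'), so the period is parallel.

parallel period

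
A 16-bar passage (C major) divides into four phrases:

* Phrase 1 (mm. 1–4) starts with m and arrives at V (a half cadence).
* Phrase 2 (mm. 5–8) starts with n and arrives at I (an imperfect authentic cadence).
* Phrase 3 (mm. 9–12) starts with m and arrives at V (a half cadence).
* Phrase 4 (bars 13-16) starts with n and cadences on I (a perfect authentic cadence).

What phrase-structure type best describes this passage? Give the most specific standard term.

parallel double period

Four phrases in two halves: the first half (mm. 1-8) ends with an imperfect authentic cadence, the second (mm. 9–16) with a perfect authentic cadence — a large antecedent–consequent pair, i.e. a double period.
Phrase 3 begins with the same material as phrase 1, making it parallel.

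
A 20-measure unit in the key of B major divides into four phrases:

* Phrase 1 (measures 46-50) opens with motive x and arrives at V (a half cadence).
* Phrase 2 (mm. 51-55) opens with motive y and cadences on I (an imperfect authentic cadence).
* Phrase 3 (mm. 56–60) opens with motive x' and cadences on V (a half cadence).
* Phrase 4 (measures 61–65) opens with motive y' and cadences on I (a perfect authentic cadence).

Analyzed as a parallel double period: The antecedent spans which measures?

In a double period the four phrases pair into a large antecedent (phrases 1–2, ending imperfect authentic cadence) and a large consequent (phrases 3–4, ending perfect authentic cadence). The antecedent spans mm. 46-55.

measures 46–55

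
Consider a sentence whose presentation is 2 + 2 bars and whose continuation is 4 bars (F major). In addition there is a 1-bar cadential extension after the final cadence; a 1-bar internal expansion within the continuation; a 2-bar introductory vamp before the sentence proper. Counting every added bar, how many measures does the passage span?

Basic sentence: 2 + 2 + 4 = 8 bars.
8 (basic form) + 1 (cadential extension) + 1 (internal expansion) + 2 (introduction) = 12.

12 measures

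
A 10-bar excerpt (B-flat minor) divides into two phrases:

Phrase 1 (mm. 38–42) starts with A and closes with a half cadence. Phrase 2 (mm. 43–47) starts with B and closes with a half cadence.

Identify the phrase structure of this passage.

The second phrase closes with a half cadence, which is not stronger than the first phrase's half cadence; without a weak→strong cadential pair there is no antecedent–consequent relationship, so this is a phrase group rather than a period.

phrase group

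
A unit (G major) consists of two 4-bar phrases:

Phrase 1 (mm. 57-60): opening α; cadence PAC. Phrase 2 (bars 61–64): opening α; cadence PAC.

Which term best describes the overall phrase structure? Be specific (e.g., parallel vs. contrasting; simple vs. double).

repeated phrase

Both phrases have the same opening (α) and the same cadence (perfect authentic cadence): the second is a restatement, not a consequent, so this is a repeated phrase rather than a period.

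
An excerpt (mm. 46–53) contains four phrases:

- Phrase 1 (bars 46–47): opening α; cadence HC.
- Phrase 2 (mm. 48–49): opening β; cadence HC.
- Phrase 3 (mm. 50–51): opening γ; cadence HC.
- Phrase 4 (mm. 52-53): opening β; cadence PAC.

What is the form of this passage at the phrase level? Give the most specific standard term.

Four phrases in two halves: the first half (mm. 46-49) ends with a half cadence, the second (bars 50-53) with a perfect authentic cadence — a large antecedent–consequent pair, i.e. a double period.
Phrase 3 begins with different material from phrase 1, making it contrasting.

contrasting double period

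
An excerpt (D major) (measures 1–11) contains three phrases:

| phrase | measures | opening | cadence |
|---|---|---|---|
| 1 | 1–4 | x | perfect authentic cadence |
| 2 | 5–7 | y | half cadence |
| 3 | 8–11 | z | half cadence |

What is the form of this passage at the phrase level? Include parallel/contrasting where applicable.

The final phrase closes with a half cadence, which is not stronger than the preceding half cadence; the 3 phrases lack an overall antecedent–consequent design and so form a phrase group.

phrase group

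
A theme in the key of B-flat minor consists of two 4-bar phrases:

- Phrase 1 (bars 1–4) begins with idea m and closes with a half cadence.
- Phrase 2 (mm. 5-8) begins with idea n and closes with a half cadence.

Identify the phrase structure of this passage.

The second phrase closes with a half cadence, which is not stronger than the first phrase's half cadence; without a weak→strong cadential pair there is no antecedent–consequent relationship, so this is a phrase group rather than a period.

phrase group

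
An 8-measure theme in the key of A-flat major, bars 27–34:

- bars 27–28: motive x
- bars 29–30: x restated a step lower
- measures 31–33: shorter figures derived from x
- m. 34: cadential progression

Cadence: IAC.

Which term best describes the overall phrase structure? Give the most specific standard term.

sentence

Basic idea (mm. 27–28) + its repetition (mm. 29-30) form the presentation; fragmentation and cadence (bars 31–34) form the continuation — the 8-bar whole is a sentence.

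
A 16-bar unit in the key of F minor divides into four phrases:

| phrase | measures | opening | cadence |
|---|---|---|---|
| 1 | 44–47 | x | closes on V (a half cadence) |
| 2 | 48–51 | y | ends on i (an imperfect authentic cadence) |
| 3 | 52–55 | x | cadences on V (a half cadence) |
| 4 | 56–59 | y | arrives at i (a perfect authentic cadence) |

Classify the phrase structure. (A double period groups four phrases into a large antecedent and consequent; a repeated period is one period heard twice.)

Four phrases in two halves: the first half (mm. 44–51) ends with an imperfect authentic cadence, the second (measures 52–59) with a perfect authentic cadence — a large antecedent–consequent pair, i.e. a double period.
Phrase 3 begins with the same material as phrase 1, making it parallel.

parallel double period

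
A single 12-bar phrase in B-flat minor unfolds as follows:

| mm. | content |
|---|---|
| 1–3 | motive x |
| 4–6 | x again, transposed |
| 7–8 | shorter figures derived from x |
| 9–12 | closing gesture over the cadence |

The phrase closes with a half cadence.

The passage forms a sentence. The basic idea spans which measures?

measures 1–3

The presentation of a sentence is the basic idea (mm. 1–3) plus its repetition (bars 4-6); the basic idea is therefore mm. 1–3.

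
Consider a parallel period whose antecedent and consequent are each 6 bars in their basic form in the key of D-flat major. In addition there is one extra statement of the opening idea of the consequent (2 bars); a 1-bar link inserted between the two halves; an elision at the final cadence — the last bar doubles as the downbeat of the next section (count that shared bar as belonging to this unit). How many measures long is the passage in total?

15 measures

Basic parallel period: 6 + 6 = 12 bars.
12 (basic form) + 2 (extra statement) + 1 (link) = 15.
The elision shares a bar with the next section but does not change this unit's count.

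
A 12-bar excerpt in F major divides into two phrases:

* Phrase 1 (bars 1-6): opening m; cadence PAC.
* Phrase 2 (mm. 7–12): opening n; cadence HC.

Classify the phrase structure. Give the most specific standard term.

The second phrase closes with a half cadence, which is not stronger than the first phrase's perfect authentic cadence; without a weak→strong cadential pair there is no antecedent–consequent relationship, so this is a phrase group rather than a period.

phrase group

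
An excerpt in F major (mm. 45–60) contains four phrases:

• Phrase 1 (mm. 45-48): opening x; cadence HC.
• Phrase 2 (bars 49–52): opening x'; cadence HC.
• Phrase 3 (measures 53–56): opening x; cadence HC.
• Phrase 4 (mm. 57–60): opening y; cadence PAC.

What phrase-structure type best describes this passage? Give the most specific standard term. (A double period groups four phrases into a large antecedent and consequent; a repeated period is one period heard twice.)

Four phrases in two halves: the first half (measures 45-52) ends with a half cadence, the second (bars 53–60) with a perfect authentic cadence — a large antecedent–consequent pair, i.e. a double period.
Phrase 3 begins with the same material as phrase 1, making it parallel.

parallel double period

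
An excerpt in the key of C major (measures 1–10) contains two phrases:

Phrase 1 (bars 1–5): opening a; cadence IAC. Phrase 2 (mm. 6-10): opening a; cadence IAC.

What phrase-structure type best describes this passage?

repeated phrase

Both phrases have the same opening (a) and the same cadence (imperfect authentic cadence): the second is a restatement, not a consequent, so this is a repeated phrase rather than a period.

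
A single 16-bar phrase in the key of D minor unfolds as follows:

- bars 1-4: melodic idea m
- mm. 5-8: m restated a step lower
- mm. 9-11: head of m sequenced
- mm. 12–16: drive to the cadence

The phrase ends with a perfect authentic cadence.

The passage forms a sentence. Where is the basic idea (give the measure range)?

The presentation of a sentence is the basic idea (bars 1–4) plus its repetition (mm. 5-8); the basic idea is therefore measures 1–4.

measures 1–4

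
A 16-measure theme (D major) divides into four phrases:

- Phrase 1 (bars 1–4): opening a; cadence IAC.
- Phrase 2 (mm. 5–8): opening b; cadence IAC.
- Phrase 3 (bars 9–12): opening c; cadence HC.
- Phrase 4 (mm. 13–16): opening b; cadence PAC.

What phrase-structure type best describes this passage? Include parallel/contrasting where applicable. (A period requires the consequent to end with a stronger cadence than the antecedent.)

Four phrases in two halves: the first half (measures 1–8) ends with an imperfect authentic cadence, the second (measures 9–16) with a perfect authentic cadence — a large antecedent–consequent pair, i.e. a double period.
Phrase 3 begins with different material from phrase 1, making it contrasting.

contrasting double period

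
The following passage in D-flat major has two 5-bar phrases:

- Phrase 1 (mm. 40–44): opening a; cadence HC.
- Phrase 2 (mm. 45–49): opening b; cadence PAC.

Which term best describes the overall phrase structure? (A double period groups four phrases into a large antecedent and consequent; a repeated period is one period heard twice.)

contrasting period

Phrase 1 ends with a half cadence (weaker) and phrase 2 with a perfect authentic cadence (stronger): antecedent + consequent = a period.
The two phrases open with different material (a / b), so the period is contrasting.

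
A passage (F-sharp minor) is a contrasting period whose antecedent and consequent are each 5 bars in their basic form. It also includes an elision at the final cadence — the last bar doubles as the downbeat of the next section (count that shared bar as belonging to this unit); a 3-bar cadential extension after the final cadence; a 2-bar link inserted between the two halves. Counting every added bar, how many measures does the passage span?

Basic contrasting period: 5 + 5 = 10 bars.
10 (basic form) + 3 (cadential extension) + 2 (link) = 15.
The elision shares a bar with the next section but does not change this unit's count.

15 measures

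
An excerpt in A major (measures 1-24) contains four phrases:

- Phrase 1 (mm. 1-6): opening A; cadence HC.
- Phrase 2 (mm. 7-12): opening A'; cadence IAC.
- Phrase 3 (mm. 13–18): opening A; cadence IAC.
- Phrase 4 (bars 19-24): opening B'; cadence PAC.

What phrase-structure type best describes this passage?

parallel double period

Four phrases in two halves: the first half (mm. 1-12) ends with an imperfect authentic cadence, the second (mm. 13-24) with a perfect authentic cadence — a large antecedent–consequent pair, i.e. a double period.
Phrase 3 begins with the same material as phrase 1, making it parallel.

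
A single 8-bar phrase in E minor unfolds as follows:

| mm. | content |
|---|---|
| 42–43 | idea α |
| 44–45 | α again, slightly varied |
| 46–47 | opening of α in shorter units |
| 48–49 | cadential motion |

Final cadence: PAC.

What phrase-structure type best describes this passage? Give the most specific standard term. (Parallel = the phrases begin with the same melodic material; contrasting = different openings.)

Basic idea (mm. 42-43) + its repetition (bars 44-45) form the presentation; fragmentation and cadence (mm. 46–49) form the continuation — the 8-bar whole is a sentence.

sentence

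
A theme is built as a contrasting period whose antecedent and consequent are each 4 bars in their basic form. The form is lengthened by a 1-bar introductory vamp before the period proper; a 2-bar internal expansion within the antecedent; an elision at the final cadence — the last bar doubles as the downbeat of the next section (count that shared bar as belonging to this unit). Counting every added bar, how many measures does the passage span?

Basic contrasting period: 4 + 4 = 8 bars.
8 (basic form) + 1 (introduction) + 2 (internal expansion) = 11.
The elision shares a bar with the next section but does not change this unit's count.

11 measures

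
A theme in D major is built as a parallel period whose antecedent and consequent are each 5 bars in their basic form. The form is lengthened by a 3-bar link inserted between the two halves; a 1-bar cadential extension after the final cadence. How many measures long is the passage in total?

Basic parallel period: 5 + 5 = 10 bars.
10 (basic form) + 3 (link) + 1 (cadential extension) = 14.

14 measures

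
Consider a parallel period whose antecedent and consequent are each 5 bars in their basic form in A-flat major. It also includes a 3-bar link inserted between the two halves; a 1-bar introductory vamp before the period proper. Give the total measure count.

14 measures

Basic parallel period: 5 + 5 = 10 bars.
10 (basic form) + 3 (link) + 1 (introduction) = 14.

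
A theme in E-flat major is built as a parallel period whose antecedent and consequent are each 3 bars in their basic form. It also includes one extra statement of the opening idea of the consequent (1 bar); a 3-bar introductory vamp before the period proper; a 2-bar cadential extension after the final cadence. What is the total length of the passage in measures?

12 measures

Basic parallel period: 3 + 3 = 6 bars.
6 (basic form) + 1 (extra statement) + 3 (introduction) + 2 (cadential extension) = 12.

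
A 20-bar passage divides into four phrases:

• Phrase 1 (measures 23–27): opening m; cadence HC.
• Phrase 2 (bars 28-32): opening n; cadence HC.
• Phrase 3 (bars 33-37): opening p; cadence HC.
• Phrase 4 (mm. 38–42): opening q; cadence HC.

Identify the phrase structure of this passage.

Phrase 4 ends with a half cadence, no stronger than phrase 2's half cadence, so the four phrases do not form a double period; nor do phrases 3–4 duplicate 1–2, so it is not a repeated period. With no phrase reaching a conclusive cadence, the passage is a phrase group.

phrase group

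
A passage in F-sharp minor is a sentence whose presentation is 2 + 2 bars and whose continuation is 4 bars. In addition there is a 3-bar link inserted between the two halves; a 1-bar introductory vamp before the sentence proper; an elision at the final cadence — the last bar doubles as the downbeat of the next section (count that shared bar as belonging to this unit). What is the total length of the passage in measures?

Basic sentence: 2 + 2 + 4 = 8 bars.
8 (basic form) + 3 (link) + 1 (introduction) = 12.
The elision shares a bar with the next section but does not change this unit's count.

12 measures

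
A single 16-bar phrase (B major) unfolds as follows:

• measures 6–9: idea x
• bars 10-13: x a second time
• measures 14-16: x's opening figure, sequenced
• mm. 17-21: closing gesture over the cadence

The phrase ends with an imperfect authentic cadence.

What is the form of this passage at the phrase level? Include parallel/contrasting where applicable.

Basic idea (bars 6–9) + its repetition (measures 10–13) form the presentation; fragmentation and cadence (bars 14–21) form the continuation — the 16-bar whole is a sentence.

sentence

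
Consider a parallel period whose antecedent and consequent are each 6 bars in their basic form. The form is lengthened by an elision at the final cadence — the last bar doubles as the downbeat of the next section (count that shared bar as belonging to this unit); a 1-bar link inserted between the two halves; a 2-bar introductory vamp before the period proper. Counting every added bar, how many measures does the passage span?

Basic parallel period: 6 + 6 = 12 bars.
12 (basic form) + 1 (link) + 2 (introduction) = 15.
The elision shares a bar with the next section but does not change this unit's count.

15 measures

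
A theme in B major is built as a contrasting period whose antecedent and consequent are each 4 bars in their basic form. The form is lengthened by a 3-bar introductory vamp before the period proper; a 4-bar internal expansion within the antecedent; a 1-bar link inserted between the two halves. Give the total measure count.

Basic contrasting period: 4 + 4 = 8 bars.
8 (basic form) + 3 (introduction) + 4 (internal expansion) + 1 (link) = 16.

16 measures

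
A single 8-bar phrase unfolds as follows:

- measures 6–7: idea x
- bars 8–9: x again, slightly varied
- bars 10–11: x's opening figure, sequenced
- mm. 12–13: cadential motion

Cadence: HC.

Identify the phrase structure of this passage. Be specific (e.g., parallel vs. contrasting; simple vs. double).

sentence

Basic idea (bars 6–7) + its repetition (mm. 8–9) form the presentation; fragmentation and cadence (measures 10–13) form the continuation — the 8-bar whole is a sentence.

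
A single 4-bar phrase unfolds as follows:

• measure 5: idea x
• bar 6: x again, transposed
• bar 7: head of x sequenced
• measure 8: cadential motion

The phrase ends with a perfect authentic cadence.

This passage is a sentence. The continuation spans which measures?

measures 7–8

After the presentation (mm. 5-6), the continuation covers the fragmentation through the cadence: mm. 7–8.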